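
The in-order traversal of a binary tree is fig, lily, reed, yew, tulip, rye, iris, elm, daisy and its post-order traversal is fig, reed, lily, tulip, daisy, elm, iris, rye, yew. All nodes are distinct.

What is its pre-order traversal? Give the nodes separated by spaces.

yew lily fig reed rye tulip iris elm daisy

The last element of post-order is the root; it splits in-order into left and right subtrees.
Root yew: left subtree has 3 nodes {fig, lily, reed}, right has 5 {tulip, rye, iris, elm, daisy}.
  Root lily: left subtree has 1 node {fig}, right has 1 {reed}.
  Root rye: left subtree has 1 node {tulip}, right has 3 {iris, elm, daisy}.
    Root iris: left subtree has 0 nodes { }, right has 2 {elm, daisy}.
      Root elm: left subtree has 0 nodes { }, right has 1 {daisy}.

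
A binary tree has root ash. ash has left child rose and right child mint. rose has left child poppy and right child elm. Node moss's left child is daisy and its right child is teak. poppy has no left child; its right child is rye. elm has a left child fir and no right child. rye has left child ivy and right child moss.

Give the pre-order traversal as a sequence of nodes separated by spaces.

Pre-order visits the node, then its left subtree, then its right subtree.
Visit ash.
At ash: go left to rose.
  Visit rose.
  At rose: go left to poppy.
    Visit poppy.
    At poppy: no left child.
    At poppy: go right to rye.
      Visit rye.
      At rye: go left to ivy.
        ivy is a leaf — visit ivy.
      At rye: go right to moss.
        Visit moss.
        At moss: go left to daisy.
          daisy is a leaf — visit daisy.
        At moss: go right to teak.
          teak is a leaf — visit teak.
  At rose: go right to elm.
    Visit elm.
    At elm: go left to fir.
      fir is a leaf — visit fir.
    At elm: no right child.
At ash: go right to mint.
  mint is a leaf — visit mint.

ash rose poppy rye ivy moss daisy teak elm fir mint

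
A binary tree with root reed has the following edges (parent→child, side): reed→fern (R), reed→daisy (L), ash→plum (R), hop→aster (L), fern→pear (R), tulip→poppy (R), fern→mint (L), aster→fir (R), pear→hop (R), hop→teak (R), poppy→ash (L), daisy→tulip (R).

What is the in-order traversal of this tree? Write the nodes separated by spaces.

In-order visits the left subtree, then the node, then the right subtree.
At reed: go left to daisy.
  At daisy: no left child.
  Visit daisy.
  At daisy: go right to tulip.
    At tulip: no left child.
    Visit tulip.
    At tulip: go right to poppy.
      At poppy: go left to ash.
        At ash: no left child.
        Visit ash.
        At ash: go right to plum.
          plum is a leaf — visit plum.
      Visit poppy.
      At poppy: no right child.
Visit reed.
At reed: go right to fern.
  At fern: go left to mint.
    mint is a leaf — visit mint.
  Visit fern.
  At fern: go right to pear.
    At pear: no left child.
    Visit pear.
    At pear: go right to hop.
      At hop: go left to aster.
        At aster: no left child.
        Visit aster.
        At aster: go right to fir.
          fir is a leaf — visit fir.
      Visit hop.
      At hop: go right to teak.
        teak is a leaf — visit teak.

daisy tulip ash plum poppy reed mint fern pear aster fir hop teak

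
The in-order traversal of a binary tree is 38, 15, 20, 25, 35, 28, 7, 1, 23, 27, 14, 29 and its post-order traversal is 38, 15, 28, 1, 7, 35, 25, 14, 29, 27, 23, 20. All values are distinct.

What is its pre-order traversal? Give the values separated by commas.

The last element of post-order is the root; it splits in-order into left and right subtrees.
Root 20: left subtree has 2 nodes {38, 15}, right has 9 {25, 35, 28, 7, 1, 23, 27, 14, 29}.
  Root 15: left subtree has 1 node {38}, right has 0 { }.
  Root 23: left subtree has 5 nodes {25, 35, 28, 7, 1}, right has 3 {27, 14, 29}.
    Root 25: left subtree has 0 nodes { }, right has 4 {35, 28, 7, 1}.
      Root 35: left subtree has 0 nodes { }, right has 3 {28, 7, 1}.
        Root 7: left subtree has 1 node {28}, right has 1 {1}.
    Root 27: left subtree has 0 nodes { }, right has 2 {14, 29}.
      Root 29: left subtree has 1 node {14}, right has 0 { }.

20, 15, 38, 23, 25, 35, 7, 28, 1, 27, 29, 14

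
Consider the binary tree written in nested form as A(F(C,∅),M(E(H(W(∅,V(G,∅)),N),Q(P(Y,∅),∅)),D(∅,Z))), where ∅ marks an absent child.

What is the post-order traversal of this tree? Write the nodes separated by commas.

Post-order visits the left subtree, then the right subtree, then the node.
At A: go left to F.
  At F: go left to C.
    C is a leaf — visit C.
  At F: no right child.
  Visit F.
At A: go right to M.
  At M: go left to E.
    At E: go left to H.
      At H: go left to W.
        At W: no left child.
        At W: go right to V.
          At V: go left to G.
            G is a leaf — visit G.
          At V: no right child.
          Visit V.
        Visit W.
      At H: go right to N.
        N is a leaf — visit N.
      Visit H.
    At E: go right to Q.
      At Q: go left to P.
        At P: go left to Y.
          Y is a leaf — visit Y.
        At P: no right child.
        Visit P.
      At Q: no right child.
      Visit Q.
    Visit E.
  At M: go right to D.
    At D: no left child.
    At D: go right to Z.
      Z is a leaf — visit Z.
    Visit D.
  Visit M.
Visit A.

C, F, G, V, W, N, H, Y, P, Q, E, Z, D, M, A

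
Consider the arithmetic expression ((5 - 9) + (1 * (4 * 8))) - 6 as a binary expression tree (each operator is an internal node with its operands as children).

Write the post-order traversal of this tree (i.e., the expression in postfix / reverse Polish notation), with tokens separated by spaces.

5 9 - 1 4 8 * * + 6 -

Post-order on an expression tree gives postfix notation: for each operator, emit left operand, right operand, then the operator.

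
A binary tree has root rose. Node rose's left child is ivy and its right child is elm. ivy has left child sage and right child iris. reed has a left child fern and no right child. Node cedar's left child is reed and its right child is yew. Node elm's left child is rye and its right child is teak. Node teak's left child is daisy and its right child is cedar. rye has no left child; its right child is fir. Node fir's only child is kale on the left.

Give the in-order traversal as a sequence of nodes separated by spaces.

sage ivy iris rose rye kale fir elm daisy teak fern reed cedar yew

In-order visits the left subtree, then the node, then the right subtree.
At rose: go left to ivy.
  At ivy: go left to sage.
    sage is a leaf — visit sage.
  Visit ivy.
  At ivy: go right to iris.
    iris is a leaf — visit iris.
Visit rose.
At rose: go right to elm.
  At elm: go left to rye.
    At rye: no left child.
    Visit rye.
    At rye: go right to fir.
      At fir: go left to kale.
        kale is a leaf — visit kale.
      Visit fir.
      At fir: no right child.
  Visit elm.
  At elm: go right to teak.
    At teak: go left to daisy.
      daisy is a leaf — visit daisy.
    Visit teak.
    At teak: go right to cedar.
      At cedar: go left to reed.
        At reed: go left to fern.
          fern is a leaf — visit fern.
        Visit reed.
        At reed: no right child.
      Visit cedar.
      At cedar: go right to yew.
        yew is a leaf — visit yew.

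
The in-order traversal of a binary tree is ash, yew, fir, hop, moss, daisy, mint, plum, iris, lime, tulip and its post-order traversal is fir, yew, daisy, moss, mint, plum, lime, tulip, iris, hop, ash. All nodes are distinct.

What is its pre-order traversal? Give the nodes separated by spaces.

ash hop yew fir iris plum mint moss daisy tulip lime

The last element of post-order is the root; it splits in-order into left and right subtrees.
Root ash: left subtree has 0 nodes { }, right has 10 {yew, fir, hop, moss, daisy, mint, plum, iris, lime, tulip}.
  Root hop: left subtree has 2 nodes {yew, fir}, right has 7 {moss, daisy, mint, plum, iris, lime, tulip}.
    Root yew: left subtree has 0 nodes { }, right has 1 {fir}.
    Root iris: left subtree has 4 nodes {moss, daisy, mint, plum}, right has 2 {lime, tulip}.
      Root plum: left subtree has 3 nodes {moss, daisy, mint}, right has 0 { }.
        Root mint: left subtree has 2 nodes {moss, daisy}, right has 0 { }.
          Root moss: left subtree has 0 nodes { }, right has 1 {daisy}.
      Root tulip: left subtree has 1 node {lime}, right has 0 { }.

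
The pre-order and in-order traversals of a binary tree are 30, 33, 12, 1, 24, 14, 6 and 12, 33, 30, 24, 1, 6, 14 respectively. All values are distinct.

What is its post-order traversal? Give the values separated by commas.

12, 33, 24, 6, 14, 1, 30

The first element of pre-order is the root; it splits in-order into left and right subtrees.
Root 30: left subtree has 2 nodes {12, 33}, right has 4 {24, 1, 6, 14}.
  Root 33: left subtree has 1 node {12}, right has 0 { }.
  Root 1: left subtree has 1 node {24}, right has 2 {6, 14}.
    Root 14: left subtree has 1 node {6}, right has 0 { }.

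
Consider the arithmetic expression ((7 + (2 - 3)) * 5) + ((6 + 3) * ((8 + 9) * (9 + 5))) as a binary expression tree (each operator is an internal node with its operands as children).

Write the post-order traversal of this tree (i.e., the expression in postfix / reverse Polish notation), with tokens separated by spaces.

Post-order on an expression tree gives postfix notation: for each operator, emit left operand, right operand, then the operator.

7 2 3 - + 5 * 6 3 + 8 9 + 9 5 + * * +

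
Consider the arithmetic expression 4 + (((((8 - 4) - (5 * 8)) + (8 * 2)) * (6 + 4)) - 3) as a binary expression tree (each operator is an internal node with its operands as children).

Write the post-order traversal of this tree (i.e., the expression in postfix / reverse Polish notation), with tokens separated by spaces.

4 8 4 - 5 8 * - 8 2 * + 6 4 + * 3 - +

Post-order on an expression tree gives postfix notation: for each operator, emit left operand, right operand, then the operator.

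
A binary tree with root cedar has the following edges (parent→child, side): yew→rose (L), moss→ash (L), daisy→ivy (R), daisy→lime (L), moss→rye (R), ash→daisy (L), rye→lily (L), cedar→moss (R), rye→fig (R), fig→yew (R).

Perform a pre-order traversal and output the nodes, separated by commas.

Pre-order visits the node, then its left subtree, then its right subtree.
Visit cedar.
At cedar: no left child.
At cedar: go right to moss.
  Visit moss.
  At moss: go left to ash.
    Visit ash.
    At ash: go left to daisy.
      Visit daisy.
      At daisy: go left to lime.
        lime is a leaf — visit lime.
      At daisy: go right to ivy.
        ivy is a leaf — visit ivy.
    At ash: no right child.
  At moss: go right to rye.
    Visit rye.
    At rye: go left to lily.
      lily is a leaf — visit lily.
    At rye: go right to fig.
      Visit fig.
      At fig: no left child.
      At fig: go right to yew.
        Visit yew.
        At yew: go left to rose.
          rose is a leaf — visit rose.
        At yew: no right child.

cedar, moss, ash, daisy, lime, ivy, rye, lily, fig, yew, rose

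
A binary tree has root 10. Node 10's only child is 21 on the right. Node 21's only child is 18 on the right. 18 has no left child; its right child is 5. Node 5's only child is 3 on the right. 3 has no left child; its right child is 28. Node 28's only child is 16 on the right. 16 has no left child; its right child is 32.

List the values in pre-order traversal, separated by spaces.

10 21 18 5 3 28 16 32

Pre-order visits the node, then its left subtree, then its right subtree.
Visit 10.
At 10: no left child.
At 10: go right to 21.
  Visit 21.
  At 21: no left child.
  At 21: go right to 18.
    Visit 18.
    At 18: no left child.
    At 18: go right to 5.
      Visit 5.
      At 5: no left child.
      At 5: go right to 3.
        Visit 3.
        At 3: no left child.
        At 3: go right to 28.
          Visit 28.
          At 28: no left child.
          At 28: go right to 16.
            Visit 16.
            At 16: no left child.
            At 16: go right to 32.
              32 is a leaf — visit 32.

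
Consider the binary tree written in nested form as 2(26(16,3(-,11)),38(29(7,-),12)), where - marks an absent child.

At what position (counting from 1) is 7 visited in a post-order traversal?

Post-order visits the left subtree, then the right subtree, then the node.
At 2: go left to 26.
  At 26: go left to 16.
    16 is a leaf — visit 16.
  At 26: go right to 3.
    At 3: no left child.
    At 3: go right to 11.
      11 is a leaf — visit 11.
    Visit 3.
  Visit 26.
At 2: go right to 38.
  At 38: go left to 29.
    At 29: go left to 7.
      7 is a leaf — visit 7.
    At 29: no right child.
    Visit 29.
  At 38: go right to 12.
    12 is a leaf — visit 12.
  Visit 38.
Visit 2.
Full post-order sequence: 16, 11, 3, 26, 7, 29, 12, 38, 2.

5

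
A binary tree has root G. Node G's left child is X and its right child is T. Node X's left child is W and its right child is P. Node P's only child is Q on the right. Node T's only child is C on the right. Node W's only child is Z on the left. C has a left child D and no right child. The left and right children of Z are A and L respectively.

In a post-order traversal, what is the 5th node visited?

Q

Post-order visits the left subtree, then the right subtree, then the node.
At G: go left to X.
  At X: go left to W.
    At W: go left to Z.
      At Z: go left to A.
        A is a leaf — visit A.
      At Z: go right to L.
        L is a leaf — visit L.
      Visit Z.
    At W: no right child.
    Visit W.
  At X: go right to P.
    At P: no left child.
    At P: go right to Q.
      Q is a leaf — visit Q.
    Visit P.
  Visit X.
At G: go right to T.
  At T: no left child.
  At T: go right to C.
    At C: go left to D.
      D is a leaf — visit D.
    At C: no right child.
    Visit C.
  Visit T.
Visit G.
Full post-order sequence: A, L, Z, W, Q, P, X, D, C, T, G.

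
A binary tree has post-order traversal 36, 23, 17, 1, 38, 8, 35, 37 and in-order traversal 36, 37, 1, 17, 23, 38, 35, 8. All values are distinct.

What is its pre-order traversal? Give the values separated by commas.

The last element of post-order is the root; it splits in-order into left and right subtrees.
Root 37: left subtree has 1 node {36}, right has 6 {1, 17, 23, 38, 35, 8}.
  Root 35: left subtree has 4 nodes {1, 17, 23, 38}, right has 1 {8}.
    Root 38: left subtree has 3 nodes {1, 17, 23}, right has 0 { }.
      Root 1: left subtree has 0 nodes { }, right has 2 {17, 23}.
        Root 17: left subtree has 0 nodes { }, right has 1 {23}.

37, 36, 35, 38, 1, 17, 23, 8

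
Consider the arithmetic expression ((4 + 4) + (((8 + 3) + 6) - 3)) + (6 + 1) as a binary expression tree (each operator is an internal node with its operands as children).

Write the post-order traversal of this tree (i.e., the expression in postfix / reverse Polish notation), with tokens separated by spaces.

Post-order on an expression tree gives postfix notation: for each operator, emit left operand, right operand, then the operator.

4 4 + 8 3 + 6 + 3 - + 6 1 + +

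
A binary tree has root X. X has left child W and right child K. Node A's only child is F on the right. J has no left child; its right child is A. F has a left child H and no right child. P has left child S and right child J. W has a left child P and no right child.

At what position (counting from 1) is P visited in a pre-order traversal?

Pre-order visits the node, then its left subtree, then its right subtree.
Visit X.
At X: go left to W.
  Visit W.
  At W: go left to P.
    Visit P.
    At P: go left to S.
      S is a leaf — visit S.
    At P: go right to J.
      Visit J.
      At J: no left child.
      At J: go right to A.
        Visit A.
        At A: no left child.
        At A: go right to F.
          Visit F.
          At F: go left to H.
            H is a leaf — visit H.
          At F: no right child.
  At W: no right child.
At X: go right to K.
  K is a leaf — visit K.
Full pre-order sequence: X, W, P, S, J, A, F, H, K.

3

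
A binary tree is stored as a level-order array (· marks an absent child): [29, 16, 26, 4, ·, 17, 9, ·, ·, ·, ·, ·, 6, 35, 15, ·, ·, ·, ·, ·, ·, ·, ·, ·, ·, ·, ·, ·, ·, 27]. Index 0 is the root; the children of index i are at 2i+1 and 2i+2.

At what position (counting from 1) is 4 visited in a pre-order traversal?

3

Pre-order visits the node, then its left subtree, then its right subtree.
Visit 29.
At 29: go left to 16.
  Visit 16.
  At 16: go left to 4.
    4 is a leaf — visit 4.
  At 16: no right child.
At 29: go right to 26.
  Visit 26.
  At 26: go left to 17.
    Visit 17.
    At 17: no left child.
    At 17: go right to 6.
      6 is a leaf — visit 6.
  At 26: go right to 9.
    Visit 9.
    At 9: go left to 35.
      35 is a leaf — visit 35.
    At 9: go right to 15.
      Visit 15.
      At 15: go left to 27.
        27 is a leaf — visit 27.
      At 15: no right child.
Full pre-order sequence: 29, 16, 4, 26, 17, 6, 9, 35, 15, 27.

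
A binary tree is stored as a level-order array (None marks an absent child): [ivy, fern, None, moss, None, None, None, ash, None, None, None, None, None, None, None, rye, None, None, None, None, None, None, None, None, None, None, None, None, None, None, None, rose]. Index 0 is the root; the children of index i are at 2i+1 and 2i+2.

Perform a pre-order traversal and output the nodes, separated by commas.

ivy, fern, moss, ash, rye, rose

Pre-order visits the node, then its left subtree, then its right subtree.
Visit ivy.
At ivy: go left to fern.
  Visit fern.
  At fern: go left to moss.
    Visit moss.
    At moss: go left to ash.
      Visit ash.
      At ash: go left to rye.
        Visit rye.
        At rye: go left to rose.
          rose is a leaf — visit rose.
        At rye: no right child.
      At ash: no right child.
    At moss: no right child.
  At fern: no right child.
At ivy: no right child.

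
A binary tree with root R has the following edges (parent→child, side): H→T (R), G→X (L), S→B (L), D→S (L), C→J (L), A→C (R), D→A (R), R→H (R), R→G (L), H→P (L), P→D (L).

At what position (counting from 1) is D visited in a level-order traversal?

Level-order visits nodes level by level from the root, left to right within each level.
Level 0: R
Level 1: G, H
Level 2: X, P, T
Level 3: D
Level 4: S, A
Level 5: B, C
Level 6: J
Full level-order sequence: R, G, H, X, P, T, D, S, A, B, C, J.

7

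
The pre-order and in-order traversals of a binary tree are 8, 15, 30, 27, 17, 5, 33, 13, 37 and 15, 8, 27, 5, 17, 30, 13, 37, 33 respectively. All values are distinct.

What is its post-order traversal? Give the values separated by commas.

The first element of pre-order is the root; it splits in-order into left and right subtrees.
Root 8: left subtree has 1 node {15}, right has 7 {27, 5, 17, 30, 13, 37, 33}.
  Root 30: left subtree has 3 nodes {27, 5, 17}, right has 3 {13, 37, 33}.
    Root 27: left subtree has 0 nodes { }, right has 2 {5, 17}.
      Root 17: left subtree has 1 node {5}, right has 0 { }.
    Root 33: left subtree has 2 nodes {13, 37}, right has 0 { }.
      Root 13: left subtree has 0 nodes { }, right has 1 {37}.

15, 5, 17, 27, 37, 13, 33, 30, 8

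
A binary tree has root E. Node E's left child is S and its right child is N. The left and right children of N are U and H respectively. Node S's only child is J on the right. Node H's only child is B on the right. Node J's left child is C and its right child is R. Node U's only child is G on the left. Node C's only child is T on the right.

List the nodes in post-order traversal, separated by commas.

T, C, R, J, S, G, U, B, H, N, E

Post-order visits the left subtree, then the right subtree, then the node.
At E: go left to S.
  At S: no left child.
  At S: go right to J.
    At J: go left to C.
      At C: no left child.
      At C: go right to T.
        T is a leaf — visit T.
      Visit C.
    At J: go right to R.
      R is a leaf — visit R.
    Visit J.
  Visit S.
At E: go right to N.
  At N: go left to U.
    At U: go left to G.
      G is a leaf — visit G.
    At U: no right child.
    Visit U.
  At N: go right to H.
    At H: no left child.
    At H: go right to B.
      B is a leaf — visit B.
    Visit H.
  Visit N.
Visit E.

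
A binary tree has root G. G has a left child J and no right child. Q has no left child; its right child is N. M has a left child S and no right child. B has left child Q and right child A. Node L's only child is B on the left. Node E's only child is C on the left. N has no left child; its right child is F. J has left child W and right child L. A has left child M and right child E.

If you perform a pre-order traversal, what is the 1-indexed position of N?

Pre-order visits the node, then its left subtree, then its right subtree.
Visit G.
At G: go left to J.
  Visit J.
  At J: go left to W.
    W is a leaf — visit W.
  At J: go right to L.
    Visit L.
    At L: go left to B.
      Visit B.
      At B: go left to Q.
        Visit Q.
        At Q: no left child.
        At Q: go right to N.
          Visit N.
          At N: no left child.
          At N: go right to F.
            F is a leaf — visit F.
      At B: go right to A.
        Visit A.
        At A: go left to M.
          Visit M.
          At M: go left to S.
            S is a leaf — visit S.
          At M: no right child.
        At A: go right to E.
          Visit E.
          At E: go left to C.
            C is a leaf — visit C.
          At E: no right child.
    At L: no right child.
At G: no right child.
Full pre-order sequence: G, J, W, L, B, Q, N, F, A, M, S, E, C.

7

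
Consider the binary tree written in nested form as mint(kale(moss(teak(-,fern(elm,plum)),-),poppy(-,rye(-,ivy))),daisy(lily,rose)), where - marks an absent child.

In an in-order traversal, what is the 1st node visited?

teak

In-order visits the left subtree, then the node, then the right subtree.
At mint: go left to kale.
  At kale: go left to moss.
    At moss: go left to teak.
      At teak: no left child.
      Visit teak.
      At teak: go right to fern.
        At fern: go left to elm.
          elm is a leaf — visit elm.
        Visit fern.
        At fern: go right to plum.
          plum is a leaf — visit plum.
    Visit moss.
    At moss: no right child.
  Visit kale.
  At kale: go right to poppy.
    At poppy: no left child.
    Visit poppy.
    At poppy: go right to rye.
      At rye: no left child.
      Visit rye.
      At rye: go right to ivy.
        ivy is a leaf — visit ivy.
Visit mint.
At mint: go right to daisy.
  At daisy: go left to lily.
    lily is a leaf — visit lily.
  Visit daisy.
  At daisy: go right to rose.
    rose is a leaf — visit rose.
Full in-order sequence: teak, elm, fern, plum, moss, kale, poppy, rye, ivy, mint, lily, daisy, rose.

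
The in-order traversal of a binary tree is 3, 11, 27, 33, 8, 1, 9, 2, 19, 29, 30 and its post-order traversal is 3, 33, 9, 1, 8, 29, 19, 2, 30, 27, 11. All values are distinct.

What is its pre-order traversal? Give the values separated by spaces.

11 3 27 30 2 8 33 1 9 19 29

The last element of post-order is the root; it splits in-order into left and right subtrees.
Root 11: left subtree has 1 node {3}, right has 9 {27, 33, 8, 1, 9, 2, 19, 29, 30}.
  Root 27: left subtree has 0 nodes { }, right has 8 {33, 8, 1, 9, 2, 19, 29, 30}.
    Root 30: left subtree has 7 nodes {33, 8, 1, 9, 2, 19, 29}, right has 0 { }.
      Root 2: left subtree has 4 nodes {33, 8, 1, 9}, right has 2 {19, 29}.
        Root 8: left subtree has 1 node {33}, right has 2 {1, 9}.
          Root 1: left subtree has 0 nodes { }, right has 1 {9}.
        Root 19: left subtree has 0 nodes { }, right has 1 {29}.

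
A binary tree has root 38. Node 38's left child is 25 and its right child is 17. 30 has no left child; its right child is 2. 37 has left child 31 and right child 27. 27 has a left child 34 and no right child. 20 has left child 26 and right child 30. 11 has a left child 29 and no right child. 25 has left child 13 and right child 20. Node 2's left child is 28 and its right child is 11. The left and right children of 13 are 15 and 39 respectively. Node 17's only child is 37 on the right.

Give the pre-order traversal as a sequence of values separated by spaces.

38 25 13 15 39 20 26 30 2 28 11 29 17 37 31 27 34

Pre-order visits the node, then its left subtree, then its right subtree.
Visit 38.
At 38: go left to 25.
  Visit 25.
  At 25: go left to 13.
    Visit 13.
    At 13: go left to 15.
      15 is a leaf — visit 15.
    At 13: go right to 39.
      39 is a leaf — visit 39.
  At 25: go right to 20.
    Visit 20.
    At 20: go left to 26.
      26 is a leaf — visit 26.
    At 20: go right to 30.
      Visit 30.
      At 30: no left child.
      At 30: go right to 2.
        Visit 2.
        At 2: go left to 28.
          28 is a leaf — visit 28.
        At 2: go right to 11.
          Visit 11.
          At 11: go left to 29.
            29 is a leaf — visit 29.
          At 11: no right child.
At 38: go right to 17.
  Visit 17.
  At 17: no left child.
  At 17: go right to 37.
    Visit 37.
    At 37: go left to 31.
      31 is a leaf — visit 31.
    At 37: go right to 27.
      Visit 27.
      At 27: go left to 34.
        34 is a leaf — visit 34.
      At 27: no right child.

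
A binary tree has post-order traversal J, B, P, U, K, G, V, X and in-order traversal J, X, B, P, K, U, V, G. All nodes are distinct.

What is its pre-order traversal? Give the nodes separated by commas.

X, J, V, K, P, B, U, G

The last element of post-order is the root; it splits in-order into left and right subtrees.
Root X: left subtree has 1 node {J}, right has 6 {B, P, K, U, V, G}.
  Root V: left subtree has 4 nodes {B, P, K, U}, right has 1 {G}.
    Root K: left subtree has 2 nodes {B, P}, right has 1 {U}.
      Root P: left subtree has 1 node {B}, right has 0 { }.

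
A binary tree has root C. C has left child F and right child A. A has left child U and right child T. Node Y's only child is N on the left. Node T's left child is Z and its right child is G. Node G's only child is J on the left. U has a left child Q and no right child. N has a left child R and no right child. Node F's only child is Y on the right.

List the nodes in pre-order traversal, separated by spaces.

Pre-order visits the node, then its left subtree, then its right subtree.
Visit C.
At C: go left to F.
  Visit F.
  At F: no left child.
  At F: go right to Y.
    Visit Y.
    At Y: go left to N.
      Visit N.
      At N: go left to R.
        R is a leaf — visit R.
      At N: no right child.
    At Y: no right child.
At C: go right to A.
  Visit A.
  At A: go left to U.
    Visit U.
    At U: go left to Q.
      Q is a leaf — visit Q.
    At U: no right child.
  At A: go right to T.
    Visit T.
    At T: go left to Z.
      Z is a leaf — visit Z.
    At T: go right to G.
      Visit G.
      At G: go left to J.
        J is a leaf — visit J.
      At G: no right child.

C F Y N R A U Q T Z G J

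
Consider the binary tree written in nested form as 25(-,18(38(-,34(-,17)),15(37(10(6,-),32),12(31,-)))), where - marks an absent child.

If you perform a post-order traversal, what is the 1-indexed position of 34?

2

Post-order visits the left subtree, then the right subtree, then the node.
At 25: no left child.
At 25: go right to 18.
  At 18: go left to 38.
    At 38: no left child.
    At 38: go right to 34.
      At 34: no left child.
      At 34: go right to 17.
        17 is a leaf — visit 17.
      Visit 34.
    Visit 38.
  At 18: go right to 15.
    At 15: go left to 37.
      At 37: go left to 10.
        At 10: go left to 6.
          6 is a leaf — visit 6.
        At 10: no right child.
        Visit 10.
      At 37: go right to 32.
        32 is a leaf — visit 32.
      Visit 37.
    At 15: go right to 12.
      At 12: go left to 31.
        31 is a leaf — visit 31.
      At 12: no right child.
      Visit 12.
    Visit 15.
  Visit 18.
Visit 25.
Full post-order sequence: 17, 34, 38, 6, 10, 32, 37, 31, 12, 15, 18, 25.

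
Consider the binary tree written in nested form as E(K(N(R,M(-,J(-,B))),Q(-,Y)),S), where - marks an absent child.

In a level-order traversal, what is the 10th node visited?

B

Level-order visits nodes level by level from the root, left to right within each level.
Level 0: E
Level 1: K, S
Level 2: N, Q
Level 3: R, M, Y
Level 4: J
Level 5: B
Full level-order sequence: E, K, S, N, Q, R, M, Y, J, B.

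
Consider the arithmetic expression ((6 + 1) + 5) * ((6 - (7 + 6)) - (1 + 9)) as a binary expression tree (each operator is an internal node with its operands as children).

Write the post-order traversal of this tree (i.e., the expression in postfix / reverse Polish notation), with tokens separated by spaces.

6 1 + 5 + 6 7 6 + - 1 9 + - *

Post-order on an expression tree gives postfix notation: for each operator, emit left operand, right operand, then the operator.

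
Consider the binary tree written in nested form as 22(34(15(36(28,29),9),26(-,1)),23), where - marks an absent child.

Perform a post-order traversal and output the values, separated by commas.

Post-order visits the left subtree, then the right subtree, then the node.
At 22: go left to 34.
  At 34: go left to 15.
    At 15: go left to 36.
      At 36: go left to 28.
        28 is a leaf — visit 28.
      At 36: go right to 29.
        29 is a leaf — visit 29.
      Visit 36.
    At 15: go right to 9.
      9 is a leaf — visit 9.
    Visit 15.
  At 34: go right to 26.
    At 26: no left child.
    At 26: go right to 1.
      1 is a leaf — visit 1.
    Visit 26.
  Visit 34.
At 22: go right to 23.
  23 is a leaf — visit 23.
Visit 22.

28, 29, 36, 9, 15, 1, 26, 34, 23, 22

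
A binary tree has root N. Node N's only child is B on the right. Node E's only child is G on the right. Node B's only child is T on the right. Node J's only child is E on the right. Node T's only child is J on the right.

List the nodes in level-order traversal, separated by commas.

Level-order visits nodes level by level from the root, left to right within each level.
Level 0: N
Level 1: B
Level 2: T
Level 3: J
Level 4: E
Level 5: G

N, B, T, J, E, G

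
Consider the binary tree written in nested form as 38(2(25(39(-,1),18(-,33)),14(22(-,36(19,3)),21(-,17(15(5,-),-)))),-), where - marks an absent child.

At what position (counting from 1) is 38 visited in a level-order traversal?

1

Level-order visits nodes level by level from the root, left to right within each level.
Level 0: 38
Level 1: 2
Level 2: 25, 14
Level 3: 39, 18, 22, 21
Level 4: 1, 33, 36, 17
Level 5: 19, 3, 15
Level 6: 5
Full level-order sequence: 38, 2, 25, 14, 39, 18, 22, 21, 1, 33, 36, 17, 19, 3, 15, 5.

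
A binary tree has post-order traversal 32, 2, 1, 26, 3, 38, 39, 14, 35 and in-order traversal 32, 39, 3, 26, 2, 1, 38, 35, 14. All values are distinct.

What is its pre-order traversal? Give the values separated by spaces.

The last element of post-order is the root; it splits in-order into left and right subtrees.
Root 35: left subtree has 7 nodes {32, 39, 3, 26, 2, 1, 38}, right has 1 {14}.
  Root 39: left subtree has 1 node {32}, right has 5 {3, 26, 2, 1, 38}.
    Root 38: left subtree has 4 nodes {3, 26, 2, 1}, right has 0 { }.
      Root 3: left subtree has 0 nodes { }, right has 3 {26, 2, 1}.
        Root 26: left subtree has 0 nodes { }, right has 2 {2, 1}.
          Root 1: left subtree has 1 node {2}, right has 0 { }.

35 39 32 38 3 26 1 2 14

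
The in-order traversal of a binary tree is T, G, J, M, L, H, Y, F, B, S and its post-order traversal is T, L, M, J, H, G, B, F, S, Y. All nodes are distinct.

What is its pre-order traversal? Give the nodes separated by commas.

Y, G, T, H, J, M, L, S, F, B

The last element of post-order is the root; it splits in-order into left and right subtrees.
Root Y: left subtree has 6 nodes {T, G, J, M, L, H}, right has 3 {F, B, S}.
  Root G: left subtree has 1 node {T}, right has 4 {J, M, L, H}.
    Root H: left subtree has 3 nodes {J, M, L}, right has 0 { }.
      Root J: left subtree has 0 nodes { }, right has 2 {M, L}.
        Root M: left subtree has 0 nodes { }, right has 1 {L}.
  Root S: left subtree has 2 nodes {F, B}, right has 0 { }.
    Root F: left subtree has 0 nodes { }, right has 1 {B}.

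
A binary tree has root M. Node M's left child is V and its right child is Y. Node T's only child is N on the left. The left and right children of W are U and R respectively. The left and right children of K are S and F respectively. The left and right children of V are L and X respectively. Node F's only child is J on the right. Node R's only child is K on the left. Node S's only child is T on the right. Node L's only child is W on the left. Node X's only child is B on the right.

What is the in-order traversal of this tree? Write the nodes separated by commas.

U, W, S, N, T, K, F, J, R, L, V, X, B, M, Y

In-order visits the left subtree, then the node, then the right subtree.
At M: go left to V.
  At V: go left to L.
    At L: go left to W.
      At W: go left to U.
        U is a leaf — visit U.
      Visit W.
      At W: go right to R.
        At R: go left to K.
          At K: go left to S.
            At S: no left child.
            Visit S.
            At S: go right to T.
              At T: go left to N.
                N is a leaf — visit N.
              Visit T.
              At T: no right child.
          Visit K.
          At K: go right to F.
            At F: no left child.
            Visit F.
            At F: go right to J.
              J is a leaf — visit J.
        Visit R.
        At R: no right child.
    Visit L.
    At L: no right child.
  Visit V.
  At V: go right to X.
    At X: no left child.
    Visit X.
    At X: go right to B.
      B is a leaf — visit B.
Visit M.
At M: go right to Y.
  Y is a leaf — visit Y.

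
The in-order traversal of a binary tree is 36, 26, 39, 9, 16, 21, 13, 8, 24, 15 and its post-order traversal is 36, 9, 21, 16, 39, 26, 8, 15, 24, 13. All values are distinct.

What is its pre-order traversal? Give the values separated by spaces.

The last element of post-order is the root; it splits in-order into left and right subtrees.
Root 13: left subtree has 6 nodes {36, 26, 39, 9, 16, 21}, right has 3 {8, 24, 15}.
  Root 26: left subtree has 1 node {36}, right has 4 {39, 9, 16, 21}.
    Root 39: left subtree has 0 nodes { }, right has 3 {9, 16, 21}.
      Root 16: left subtree has 1 node {9}, right has 1 {21}.
  Root 24: left subtree has 1 node {8}, right has 1 {15}.

13 26 36 39 16 9 21 24 8 15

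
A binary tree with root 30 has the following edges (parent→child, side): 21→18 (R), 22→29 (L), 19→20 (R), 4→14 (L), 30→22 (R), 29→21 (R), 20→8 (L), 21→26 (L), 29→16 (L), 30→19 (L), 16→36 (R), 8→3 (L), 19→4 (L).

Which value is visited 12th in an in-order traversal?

21

In-order visits the left subtree, then the node, then the right subtree.
At 30: go left to 19.
  At 19: go left to 4.
    At 4: go left to 14.
      14 is a leaf — visit 14.
    Visit 4.
    At 4: no right child.
  Visit 19.
  At 19: go right to 20.
    At 20: go left to 8.
      At 8: go left to 3.
        3 is a leaf — visit 3.
      Visit 8.
      At 8: no right child.
    Visit 20.
    At 20: no right child.
Visit 30.
At 30: go right to 22.
  At 22: go left to 29.
    At 29: go left to 16.
      At 16: no left child.
      Visit 16.
      At 16: go right to 36.
        36 is a leaf — visit 36.
    Visit 29.
    At 29: go right to 21.
      At 21: go left to 26.
        26 is a leaf — visit 26.
      Visit 21.
      At 21: go right to 18.
        18 is a leaf — visit 18.
  Visit 22.
  At 22: no right child.
Full in-order sequence: 14, 4, 19, 3, 8, 20, 30, 16, 36, 29, 26, 21, 18, 22.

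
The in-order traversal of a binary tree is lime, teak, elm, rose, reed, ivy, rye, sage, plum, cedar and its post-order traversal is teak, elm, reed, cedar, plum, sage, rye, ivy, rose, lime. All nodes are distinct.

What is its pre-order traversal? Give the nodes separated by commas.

lime, rose, elm, teak, ivy, reed, rye, sage, plum, cedar

The last element of post-order is the root; it splits in-order into left and right subtrees.
Root lime: left subtree has 0 nodes { }, right has 9 {teak, elm, rose, reed, ivy, rye, sage, plum, cedar}.
  Root rose: left subtree has 2 nodes {teak, elm}, right has 6 {reed, ivy, rye, sage, plum, cedar}.
    Root elm: left subtree has 1 node {teak}, right has 0 { }.
    Root ivy: left subtree has 1 node {reed}, right has 4 {rye, sage, plum, cedar}.
      Root rye: left subtree has 0 nodes { }, right has 3 {sage, plum, cedar}.
        Root sage: left subtree has 0 nodes { }, right has 2 {plum, cedar}.
          Root plum: left subtree has 0 nodes { }, right has 1 {cedar}.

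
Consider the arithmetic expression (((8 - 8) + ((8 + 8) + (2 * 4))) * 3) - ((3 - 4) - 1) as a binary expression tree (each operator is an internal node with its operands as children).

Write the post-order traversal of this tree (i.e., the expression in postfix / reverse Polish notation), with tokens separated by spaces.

Post-order on an expression tree gives postfix notation: for each operator, emit left operand, right operand, then the operator.

8 8 - 8 8 + 2 4 * + + 3 * 3 4 - 1 - -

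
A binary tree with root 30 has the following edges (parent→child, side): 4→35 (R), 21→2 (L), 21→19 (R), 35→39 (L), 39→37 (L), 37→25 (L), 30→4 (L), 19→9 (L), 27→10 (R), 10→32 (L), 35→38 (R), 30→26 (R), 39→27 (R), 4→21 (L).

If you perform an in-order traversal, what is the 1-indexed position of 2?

1

In-order visits the left subtree, then the node, then the right subtree.
At 30: go left to 4.
  At 4: go left to 21.
    At 21: go left to 2.
      2 is a leaf — visit 2.
    Visit 21.
    At 21: go right to 19.
      At 19: go left to 9.
        9 is a leaf — visit 9.
      Visit 19.
      At 19: no right child.
  Visit 4.
  At 4: go right to 35.
    At 35: go left to 39.
      At 39: go left to 37.
        At 37: go left to 25.
          25 is a leaf — visit 25.
        Visit 37.
        At 37: no right child.
      Visit 39.
      At 39: go right to 27.
        At 27: no left child.
        Visit 27.
        At 27: go right to 10.
          At 10: go left to 32.
            32 is a leaf — visit 32.
          Visit 10.
          At 10: no right child.
    Visit 35.
    At 35: go right to 38.
      38 is a leaf — visit 38.
Visit 30.
At 30: go right to 26.
  26 is a leaf — visit 26.
Full in-order sequence: 2, 21, 9, 19, 4, 25, 37, 39, 27, 32, 10, 35, 38, 30, 26.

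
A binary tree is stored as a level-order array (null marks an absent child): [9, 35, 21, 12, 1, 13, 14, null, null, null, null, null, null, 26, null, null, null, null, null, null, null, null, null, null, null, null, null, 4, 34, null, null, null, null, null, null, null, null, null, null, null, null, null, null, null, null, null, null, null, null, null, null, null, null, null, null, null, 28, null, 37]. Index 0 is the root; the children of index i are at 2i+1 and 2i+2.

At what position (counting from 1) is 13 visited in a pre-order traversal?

6

Pre-order visits the node, then its left subtree, then its right subtree.
Visit 9.
At 9: go left to 35.
  Visit 35.
  At 35: go left to 12.
    12 is a leaf — visit 12.
  At 35: go right to 1.
    1 is a leaf — visit 1.
At 9: go right to 21.
  Visit 21.
  At 21: go left to 13.
    13 is a leaf — visit 13.
  At 21: go right to 14.
    Visit 14.
    At 14: go left to 26.
      Visit 26.
      At 26: go left to 4.
        Visit 4.
        At 4: no left child.
        At 4: go right to 28.
          28 is a leaf — visit 28.
      At 26: go right to 34.
        Visit 34.
        At 34: no left child.
        At 34: go right to 37.
          37 is a leaf — visit 37.
    At 14: no right child.
Full pre-order sequence: 9, 35, 12, 1, 21, 13, 14, 26, 4, 28, 34, 37.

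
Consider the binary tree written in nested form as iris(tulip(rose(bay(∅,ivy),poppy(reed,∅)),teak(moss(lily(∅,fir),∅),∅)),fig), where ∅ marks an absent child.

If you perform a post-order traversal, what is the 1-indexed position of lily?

Post-order visits the left subtree, then the right subtree, then the node.
At iris: go left to tulip.
  At tulip: go left to rose.
    At rose: go left to bay.
      At bay: no left child.
      At bay: go right to ivy.
        ivy is a leaf — visit ivy.
      Visit bay.
    At rose: go right to poppy.
      At poppy: go left to reed.
        reed is a leaf — visit reed.
      At poppy: no right child.
      Visit poppy.
    Visit rose.
  At tulip: go right to teak.
    At teak: go left to moss.
      At moss: go left to lily.
        At lily: no left child.
        At lily: go right to fir.
          fir is a leaf — visit fir.
        Visit lily.
      At moss: no right child.
      Visit moss.
    At teak: no right child.
    Visit teak.
  Visit tulip.
At iris: go right to fig.
  fig is a leaf — visit fig.
Visit iris.
Full post-order sequence: ivy, bay, reed, poppy, rose, fir, lily, moss, teak, tulip, fig, iris.

7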